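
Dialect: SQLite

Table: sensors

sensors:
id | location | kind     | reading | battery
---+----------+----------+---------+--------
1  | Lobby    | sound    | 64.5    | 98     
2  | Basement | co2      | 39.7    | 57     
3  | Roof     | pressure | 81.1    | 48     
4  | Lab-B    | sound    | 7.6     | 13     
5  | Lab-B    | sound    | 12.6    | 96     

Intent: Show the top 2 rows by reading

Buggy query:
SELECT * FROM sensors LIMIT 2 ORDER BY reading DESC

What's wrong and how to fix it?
Bug: LIMIT must come after ORDER BY

Fix: Swap the clauses: ORDER BY first, then LIMIT

Corrected query:
SELECT * FROM sensors ORDER BY reading DESC LIMIT 2

Result:
id | location | kind     | reading | battery
---+----------+----------+---------+--------
3  | Roof     | pressure | 81.1    | 48     
1  | Lobby    | sound    | 64.5    | 98     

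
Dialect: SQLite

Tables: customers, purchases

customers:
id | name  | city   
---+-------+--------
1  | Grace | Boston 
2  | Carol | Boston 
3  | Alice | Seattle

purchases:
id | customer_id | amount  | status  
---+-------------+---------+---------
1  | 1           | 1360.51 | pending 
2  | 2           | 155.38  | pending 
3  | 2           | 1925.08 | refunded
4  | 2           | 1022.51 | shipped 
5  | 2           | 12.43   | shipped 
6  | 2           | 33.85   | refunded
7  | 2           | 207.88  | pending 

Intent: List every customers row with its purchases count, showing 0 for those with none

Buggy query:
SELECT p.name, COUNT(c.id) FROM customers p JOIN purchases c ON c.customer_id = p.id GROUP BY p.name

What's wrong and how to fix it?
Bug: An inner join excludes parents with zero children

Fix: Switch to LEFT JOIN to retain unmatched parent rows

Corrected query:
SELECT p.name, COUNT(c.id) FROM customers p LEFT JOIN purchases c ON c.customer_id = p.id GROUP BY p.name

Result:
name  | COUNT(c.id)
------+------------
Alice | 0          
Carol | 6          
Grace | 1          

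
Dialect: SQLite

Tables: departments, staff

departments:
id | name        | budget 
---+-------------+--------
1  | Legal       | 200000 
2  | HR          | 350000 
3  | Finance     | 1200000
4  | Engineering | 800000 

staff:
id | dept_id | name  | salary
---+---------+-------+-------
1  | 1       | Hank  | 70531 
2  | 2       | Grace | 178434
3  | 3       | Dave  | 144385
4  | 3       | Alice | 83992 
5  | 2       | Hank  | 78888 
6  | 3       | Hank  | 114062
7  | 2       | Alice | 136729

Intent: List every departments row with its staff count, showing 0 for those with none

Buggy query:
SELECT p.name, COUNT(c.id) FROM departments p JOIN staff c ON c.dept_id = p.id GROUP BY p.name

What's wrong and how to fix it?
Bug: INNER JOIN drops departments rows that have no matching staff rows

Fix: Switch to LEFT JOIN to retain unmatched parent rows

Corrected query:
SELECT p.name, COUNT(c.id) FROM departments p LEFT JOIN staff c ON c.dept_id = p.id GROUP BY p.name

Result:
name        | COUNT(c.id)
------------+------------
Engineering | 0          
Finance     | 3          
HR          | 3          
Legal       | 1          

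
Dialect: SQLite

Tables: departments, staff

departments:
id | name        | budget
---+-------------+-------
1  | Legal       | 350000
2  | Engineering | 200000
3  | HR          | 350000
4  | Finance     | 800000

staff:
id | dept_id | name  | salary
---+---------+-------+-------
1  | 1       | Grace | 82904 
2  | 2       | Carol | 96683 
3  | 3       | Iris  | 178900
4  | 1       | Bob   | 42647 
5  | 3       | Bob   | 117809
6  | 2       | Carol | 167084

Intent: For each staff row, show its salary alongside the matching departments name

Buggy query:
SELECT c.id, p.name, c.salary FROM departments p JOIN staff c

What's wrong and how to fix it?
Bug: JOIN with no ON clause produces a cartesian product; every staff row pairs with every departments row

Fix: Specify the join condition linking the foreign key to the parent id

Corrected query:
SELECT c.id, p.name, c.salary FROM departments p JOIN staff c ON c.dept_id = p.id

Result:
id | name        | salary
---+-------------+-------
1  | Legal       | 82904 
2  | Engineering | 96683 
3  | HR          | 178900
4  | Legal       | 42647 
5  | HR          | 117809
6  | Engineering | 167084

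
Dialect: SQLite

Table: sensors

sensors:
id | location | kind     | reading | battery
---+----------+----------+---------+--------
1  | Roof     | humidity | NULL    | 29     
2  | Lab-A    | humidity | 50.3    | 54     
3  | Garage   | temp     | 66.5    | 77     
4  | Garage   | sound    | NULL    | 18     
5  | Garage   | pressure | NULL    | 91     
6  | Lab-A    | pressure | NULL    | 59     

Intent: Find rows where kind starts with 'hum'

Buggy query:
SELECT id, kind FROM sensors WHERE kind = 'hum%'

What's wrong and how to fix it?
Bug: Wildcards only work with LIKE; '=' treats '%' as a literal character

Fix: Replace '=' with LIKE so 'hum%' is treated as a pattern

Corrected query:
SELECT id, kind FROM sensors WHERE kind LIKE 'hum%'

Result:
id | kind    
---+---------
1  | humidity
2  | humidity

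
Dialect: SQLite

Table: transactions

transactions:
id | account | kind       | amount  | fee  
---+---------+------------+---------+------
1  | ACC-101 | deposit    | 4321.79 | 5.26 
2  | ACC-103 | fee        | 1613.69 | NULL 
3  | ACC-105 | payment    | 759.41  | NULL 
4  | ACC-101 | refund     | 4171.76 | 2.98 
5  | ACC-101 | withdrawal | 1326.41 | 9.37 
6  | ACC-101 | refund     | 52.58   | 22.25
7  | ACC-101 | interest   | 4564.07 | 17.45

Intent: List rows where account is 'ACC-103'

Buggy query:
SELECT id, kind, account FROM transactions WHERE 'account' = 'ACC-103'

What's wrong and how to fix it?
Bug: Single quotes denote string literals in SQL; the column name is being compared as a constant string

Fix: Reference the column as account without single quotes

Corrected query:
SELECT id, kind, account FROM transactions WHERE account = 'ACC-103'

Result:
id | kind | account
---+------+--------
2  | fee  | ACC-103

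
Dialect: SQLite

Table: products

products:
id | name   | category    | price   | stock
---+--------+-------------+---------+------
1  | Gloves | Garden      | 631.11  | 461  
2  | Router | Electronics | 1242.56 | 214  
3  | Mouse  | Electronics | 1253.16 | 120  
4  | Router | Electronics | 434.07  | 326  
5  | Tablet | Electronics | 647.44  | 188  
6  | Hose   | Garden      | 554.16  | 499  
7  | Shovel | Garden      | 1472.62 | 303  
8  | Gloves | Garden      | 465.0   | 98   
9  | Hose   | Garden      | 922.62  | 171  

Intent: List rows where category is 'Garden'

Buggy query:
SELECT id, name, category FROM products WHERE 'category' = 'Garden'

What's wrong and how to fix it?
Bug: Single quotes denote string literals in SQL; the column name is being compared as a constant string

Fix: Remove the quotes around the column name (or use double quotes for an identifier)

Corrected query:
SELECT id, name, category FROM products WHERE category = 'Garden'

Result:
id | name   | category
---+--------+---------
1  | Gloves | Garden  
6  | Hose   | Garden  
7  | Shovel | Garden  
8  | Gloves | Garden  
9  | Hose   | Garden  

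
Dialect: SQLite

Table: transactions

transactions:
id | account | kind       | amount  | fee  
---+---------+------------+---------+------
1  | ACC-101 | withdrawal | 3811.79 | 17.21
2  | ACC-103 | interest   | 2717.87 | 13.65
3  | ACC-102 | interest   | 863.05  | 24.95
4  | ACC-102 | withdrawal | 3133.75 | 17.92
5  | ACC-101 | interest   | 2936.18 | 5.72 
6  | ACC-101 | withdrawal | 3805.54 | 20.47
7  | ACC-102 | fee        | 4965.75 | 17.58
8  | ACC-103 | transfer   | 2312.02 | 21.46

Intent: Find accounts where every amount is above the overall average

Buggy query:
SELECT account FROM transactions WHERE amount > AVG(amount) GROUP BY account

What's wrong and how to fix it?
Bug: WHERE evaluates per row before aggregation, so AVG() is unavailable

Fix: Compute the overall average in a scalar subquery and compare each group's MIN against it in HAVING

Corrected query:
SELECT account FROM transactions GROUP BY account HAVING MIN(amount) > (SELECT AVG(amount) FROM transactions)

Result:
(no rows)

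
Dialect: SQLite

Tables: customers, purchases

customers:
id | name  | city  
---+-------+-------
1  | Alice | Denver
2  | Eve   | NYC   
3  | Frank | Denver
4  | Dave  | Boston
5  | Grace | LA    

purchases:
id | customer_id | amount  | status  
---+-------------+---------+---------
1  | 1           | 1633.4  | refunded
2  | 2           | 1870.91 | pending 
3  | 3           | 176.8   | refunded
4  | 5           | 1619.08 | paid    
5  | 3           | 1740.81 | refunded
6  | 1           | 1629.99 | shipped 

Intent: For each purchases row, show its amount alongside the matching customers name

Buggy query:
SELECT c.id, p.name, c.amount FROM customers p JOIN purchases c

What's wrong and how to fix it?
Bug: JOIN with no ON clause produces a cartesian product; every purchases row pairs with every customers row

Fix: Specify the join condition linking the foreign key to the parent id

Corrected query:
SELECT c.id, p.name, c.amount FROM customers p JOIN purchases c ON c.customer_id = p.id

Result:
id | name  | amount 
---+-------+--------
1  | Alice | 1633.4 
2  | Eve   | 1870.91
3  | Frank | 176.8  
4  | Grace | 1619.08
5  | Frank | 1740.81
6  | Alice | 1629.99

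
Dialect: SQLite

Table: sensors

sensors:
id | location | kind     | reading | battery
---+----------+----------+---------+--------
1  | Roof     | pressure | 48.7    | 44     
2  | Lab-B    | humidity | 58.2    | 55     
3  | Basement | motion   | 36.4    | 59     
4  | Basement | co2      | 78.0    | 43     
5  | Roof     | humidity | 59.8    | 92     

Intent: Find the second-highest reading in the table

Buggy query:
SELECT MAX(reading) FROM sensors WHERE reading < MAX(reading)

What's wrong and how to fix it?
Bug: The inner MAX is an aggregate inside WHERE, which is not allowed

Fix: Compute the overall MAX in a subquery, then take MAX of rows below it

Corrected query:
SELECT MAX(reading) FROM sensors WHERE reading < (SELECT MAX(reading) FROM sensors)

Result:
MAX(reading)
------------
59.8        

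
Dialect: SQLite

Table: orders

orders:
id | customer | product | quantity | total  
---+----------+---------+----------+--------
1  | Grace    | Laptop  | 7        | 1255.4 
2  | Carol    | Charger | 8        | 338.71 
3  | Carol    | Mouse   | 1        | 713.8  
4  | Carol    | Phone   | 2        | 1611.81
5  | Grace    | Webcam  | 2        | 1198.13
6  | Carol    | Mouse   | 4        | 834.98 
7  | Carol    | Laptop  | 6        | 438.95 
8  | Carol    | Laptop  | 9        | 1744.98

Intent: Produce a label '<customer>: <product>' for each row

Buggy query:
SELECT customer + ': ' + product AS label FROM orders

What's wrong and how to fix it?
Bug: SQLite uses || for string concatenation; + coerces text to numbers (yielding 0)

Fix: Use the || operator for string concatenation

Corrected query:
SELECT customer || ': ' || product AS label FROM orders

Result:
label         
--------------
Grace: Laptop 
Carol: Charger
Carol: Mouse  
Carol: Phone  
Grace: Webcam 
Carol: Mouse  
Carol: Laptop 
Carol: Laptop 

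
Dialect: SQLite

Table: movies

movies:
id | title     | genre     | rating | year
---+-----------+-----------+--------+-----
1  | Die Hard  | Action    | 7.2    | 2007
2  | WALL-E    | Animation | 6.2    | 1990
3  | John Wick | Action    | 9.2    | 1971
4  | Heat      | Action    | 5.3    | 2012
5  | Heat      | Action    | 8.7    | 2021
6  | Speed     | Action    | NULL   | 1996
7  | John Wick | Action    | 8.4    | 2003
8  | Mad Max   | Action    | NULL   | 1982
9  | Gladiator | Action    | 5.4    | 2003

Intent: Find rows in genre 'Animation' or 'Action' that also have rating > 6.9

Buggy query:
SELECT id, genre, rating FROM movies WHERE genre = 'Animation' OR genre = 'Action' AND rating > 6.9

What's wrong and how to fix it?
Bug: Without parentheses, AND is evaluated before OR, so the rating filter only applies to the 'Action' branch

Fix: Group the OR with parentheses (or use IN), then AND the threshold

Corrected query:
SELECT id, genre, rating FROM movies WHERE (genre = 'Animation' OR genre = 'Action') AND rating > 6.9

Result:
id | genre  | rating
---+--------+-------
1  | Action | 7.2   
3  | Action | 9.2   
5  | Action | 8.7   
7  | Action | 8.4   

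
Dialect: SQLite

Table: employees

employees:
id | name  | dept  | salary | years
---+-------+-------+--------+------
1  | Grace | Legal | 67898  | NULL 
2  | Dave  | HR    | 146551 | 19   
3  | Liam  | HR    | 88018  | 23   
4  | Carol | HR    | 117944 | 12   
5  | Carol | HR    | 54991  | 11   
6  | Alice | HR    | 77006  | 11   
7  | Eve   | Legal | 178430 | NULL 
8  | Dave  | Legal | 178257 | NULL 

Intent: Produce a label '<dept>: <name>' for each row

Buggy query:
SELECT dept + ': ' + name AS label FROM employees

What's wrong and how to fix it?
Bug: SQLite uses || for string concatenation; + coerces text to numbers (yielding 0)

Fix: Replace + with || to concatenate text

Corrected query:
SELECT dept || ': ' || name AS label FROM employees

Result:
label       
------------
Legal: Grace
HR: Dave    
HR: Liam    
HR: Carol   
HR: Carol   
HR: Alice   
Legal: Eve  
Legal: Dave 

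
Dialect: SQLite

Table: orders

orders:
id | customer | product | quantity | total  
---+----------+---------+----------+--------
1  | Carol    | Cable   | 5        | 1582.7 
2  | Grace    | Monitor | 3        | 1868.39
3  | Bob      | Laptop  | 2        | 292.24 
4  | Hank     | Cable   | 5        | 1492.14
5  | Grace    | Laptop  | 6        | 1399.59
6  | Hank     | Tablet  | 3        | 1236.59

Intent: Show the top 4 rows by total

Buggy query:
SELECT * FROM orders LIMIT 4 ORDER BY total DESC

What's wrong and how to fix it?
Bug: LIMIT must come after ORDER BY

Fix: Swap the clauses: ORDER BY first, then LIMIT

Corrected query:
SELECT * FROM orders ORDER BY total DESC LIMIT 4

Result:
id | customer | product | quantity | total  
---+----------+---------+----------+--------
2  | Grace    | Monitor | 3        | 1868.39
1  | Carol    | Cable   | 5        | 1582.7 
4  | Hank     | Cable   | 5        | 1492.14
5  | Grace    | Laptop  | 6        | 1399.59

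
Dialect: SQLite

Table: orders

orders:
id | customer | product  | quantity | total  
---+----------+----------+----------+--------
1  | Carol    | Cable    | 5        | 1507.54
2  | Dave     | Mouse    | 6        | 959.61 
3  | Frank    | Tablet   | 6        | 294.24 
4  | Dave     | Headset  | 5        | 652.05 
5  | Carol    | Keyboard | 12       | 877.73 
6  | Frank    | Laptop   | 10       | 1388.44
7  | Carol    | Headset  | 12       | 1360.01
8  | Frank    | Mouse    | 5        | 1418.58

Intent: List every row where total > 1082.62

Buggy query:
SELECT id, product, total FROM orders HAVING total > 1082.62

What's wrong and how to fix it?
Bug: HAVING filters the output of aggregation, but this query has no GROUP BY and no aggregate functions, so SQLite rejects it (HAVING clause on a non-aggregate query); the condition here is per row

Fix: Replace HAVING with WHERE since the condition applies to individual rows

Corrected query:
SELECT id, product, total FROM orders WHERE total > 1082.62

Result:
id | product | total  
---+---------+--------
1  | Cable   | 1507.54
6  | Laptop  | 1388.44
7  | Headset | 1360.01
8  | Mouse   | 1418.58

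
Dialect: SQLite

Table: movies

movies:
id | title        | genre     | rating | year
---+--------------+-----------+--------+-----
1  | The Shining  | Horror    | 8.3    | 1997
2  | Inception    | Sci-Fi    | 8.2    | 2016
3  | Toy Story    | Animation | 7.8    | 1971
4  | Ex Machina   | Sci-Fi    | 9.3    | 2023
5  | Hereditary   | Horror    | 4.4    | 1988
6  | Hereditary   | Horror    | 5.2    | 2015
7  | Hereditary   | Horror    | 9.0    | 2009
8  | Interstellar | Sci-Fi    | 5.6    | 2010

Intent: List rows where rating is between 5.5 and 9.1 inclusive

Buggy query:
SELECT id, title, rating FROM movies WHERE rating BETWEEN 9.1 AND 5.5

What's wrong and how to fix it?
Bug: The bounds are reversed; BETWEEN a AND b requires a <= b to match anything

Fix: Write BETWEEN 5.5 AND 9.1

Corrected query:
SELECT id, title, rating FROM movies WHERE rating BETWEEN 5.5 AND 9.1

Result:
id | title        | rating
---+--------------+-------
1  | The Shining  | 8.3   
2  | Inception    | 8.2   
3  | Toy Story    | 7.8   
7  | Hereditary   | 9     
8  | Interstellar | 5.6   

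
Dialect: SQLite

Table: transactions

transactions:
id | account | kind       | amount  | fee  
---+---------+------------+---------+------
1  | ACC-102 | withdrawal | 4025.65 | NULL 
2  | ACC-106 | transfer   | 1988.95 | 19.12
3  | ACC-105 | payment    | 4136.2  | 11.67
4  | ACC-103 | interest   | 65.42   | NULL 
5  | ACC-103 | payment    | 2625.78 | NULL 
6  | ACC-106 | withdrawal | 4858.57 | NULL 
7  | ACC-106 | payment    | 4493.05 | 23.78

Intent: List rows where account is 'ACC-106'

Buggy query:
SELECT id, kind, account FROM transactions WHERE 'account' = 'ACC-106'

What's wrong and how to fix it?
Bug: 'account' in single quotes is a string literal, not the column; the comparison is literal-vs-literal and never true

Fix: Reference the column as account without single quotes

Corrected query:
SELECT id, kind, account FROM transactions WHERE account = 'ACC-106'

Result:
id | kind       | account
---+------------+--------
2  | transfer   | ACC-106
6  | withdrawal | ACC-106
7  | payment    | ACC-106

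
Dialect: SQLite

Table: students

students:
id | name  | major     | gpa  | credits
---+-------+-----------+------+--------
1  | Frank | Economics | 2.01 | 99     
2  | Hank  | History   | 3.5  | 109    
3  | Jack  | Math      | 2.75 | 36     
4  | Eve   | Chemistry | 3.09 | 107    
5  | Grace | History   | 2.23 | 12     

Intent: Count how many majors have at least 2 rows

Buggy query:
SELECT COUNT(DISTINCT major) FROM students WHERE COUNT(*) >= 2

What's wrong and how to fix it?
Bug: WHERE filters individual rows, not groups, so a group-level COUNT is invalid there

Fix: Use a subquery that GROUPs and filters with HAVING, then count its rows

Corrected query:
SELECT COUNT(*) FROM (SELECT major FROM students GROUP BY major HAVING COUNT(*) >= 2)

Result:
COUNT(*)
--------
1       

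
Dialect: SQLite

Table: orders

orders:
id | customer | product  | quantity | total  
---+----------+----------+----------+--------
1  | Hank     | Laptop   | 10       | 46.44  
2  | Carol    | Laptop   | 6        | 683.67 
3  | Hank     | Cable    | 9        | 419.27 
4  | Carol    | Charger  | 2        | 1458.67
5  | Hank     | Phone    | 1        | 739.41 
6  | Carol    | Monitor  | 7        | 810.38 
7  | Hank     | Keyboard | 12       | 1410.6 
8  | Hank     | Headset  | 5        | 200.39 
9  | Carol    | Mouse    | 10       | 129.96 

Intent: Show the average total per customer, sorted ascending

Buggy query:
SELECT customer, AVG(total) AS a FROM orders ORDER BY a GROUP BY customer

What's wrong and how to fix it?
Bug: ORDER BY appears before GROUP BY; SQL clause order requires GROUP BY first

Fix: Reorder: SELECT … FROM … GROUP BY … ORDER BY …

Corrected query:
SELECT customer, AVG(total) AS a FROM orders GROUP BY customer ORDER BY a

Result:
customer | a      
---------+--------
Hank     | 563.222
Carol    | 770.67 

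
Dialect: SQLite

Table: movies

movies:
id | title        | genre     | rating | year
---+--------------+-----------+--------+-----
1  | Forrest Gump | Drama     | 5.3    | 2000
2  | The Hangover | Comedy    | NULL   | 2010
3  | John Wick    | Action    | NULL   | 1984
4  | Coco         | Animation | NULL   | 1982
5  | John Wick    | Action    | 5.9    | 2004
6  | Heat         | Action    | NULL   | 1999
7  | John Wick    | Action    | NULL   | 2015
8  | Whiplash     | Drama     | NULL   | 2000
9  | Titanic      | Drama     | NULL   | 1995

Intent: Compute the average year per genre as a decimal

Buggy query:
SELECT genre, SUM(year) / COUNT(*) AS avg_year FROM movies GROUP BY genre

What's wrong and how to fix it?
Bug: Both operands are integers, so '/' performs integer division and truncates

Fix: Cast one side to REAL so the division keeps the fractional part

Corrected query:
SELECT genre, SUM(year) * 1.0 / COUNT(*) AS avg_year FROM movies GROUP BY genre

Result:
genre     | avg_year   
----------+------------
Action    | 2000.5     
Animation | 1982       
Comedy    | 2010       
Drama     | 1998.333333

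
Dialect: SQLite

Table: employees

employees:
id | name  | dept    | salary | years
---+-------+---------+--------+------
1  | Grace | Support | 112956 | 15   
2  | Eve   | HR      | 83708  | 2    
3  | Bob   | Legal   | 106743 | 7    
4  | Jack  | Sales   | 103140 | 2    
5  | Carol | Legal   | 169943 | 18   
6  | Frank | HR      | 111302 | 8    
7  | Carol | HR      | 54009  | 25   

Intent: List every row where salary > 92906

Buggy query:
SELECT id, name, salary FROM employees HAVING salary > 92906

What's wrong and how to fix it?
Bug: HAVING filters the output of aggregation, but this query has no GROUP BY and no aggregate functions, so SQLite rejects it (HAVING clause on a non-aggregate query); the condition here is per row

Fix: Use WHERE for row-level filtering

Corrected query:
SELECT id, name, salary FROM employees WHERE salary > 92906

Result:
id | name  | salary
---+-------+-------
1  | Grace | 112956
3  | Bob   | 106743
4  | Jack  | 103140
5  | Carol | 169943
6  | Frank | 111302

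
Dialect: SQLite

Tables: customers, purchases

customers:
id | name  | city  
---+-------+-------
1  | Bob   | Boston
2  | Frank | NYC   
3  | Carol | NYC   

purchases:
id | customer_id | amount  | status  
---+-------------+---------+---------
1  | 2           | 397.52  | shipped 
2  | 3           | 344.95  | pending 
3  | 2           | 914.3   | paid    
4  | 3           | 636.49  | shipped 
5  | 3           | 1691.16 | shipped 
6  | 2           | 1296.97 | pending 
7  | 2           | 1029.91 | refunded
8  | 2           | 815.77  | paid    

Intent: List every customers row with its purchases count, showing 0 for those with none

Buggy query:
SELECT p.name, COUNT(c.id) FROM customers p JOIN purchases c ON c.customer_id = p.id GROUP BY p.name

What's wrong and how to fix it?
Bug: An inner join excludes parents with zero children

Fix: Switch to LEFT JOIN to retain unmatched parent rows

Corrected query:
SELECT p.name, COUNT(c.id) FROM customers p LEFT JOIN purchases c ON c.customer_id = p.id GROUP BY p.name

Result:
name  | COUNT(c.id)
------+------------
Bob   | 0          
Carol | 3          
Frank | 5          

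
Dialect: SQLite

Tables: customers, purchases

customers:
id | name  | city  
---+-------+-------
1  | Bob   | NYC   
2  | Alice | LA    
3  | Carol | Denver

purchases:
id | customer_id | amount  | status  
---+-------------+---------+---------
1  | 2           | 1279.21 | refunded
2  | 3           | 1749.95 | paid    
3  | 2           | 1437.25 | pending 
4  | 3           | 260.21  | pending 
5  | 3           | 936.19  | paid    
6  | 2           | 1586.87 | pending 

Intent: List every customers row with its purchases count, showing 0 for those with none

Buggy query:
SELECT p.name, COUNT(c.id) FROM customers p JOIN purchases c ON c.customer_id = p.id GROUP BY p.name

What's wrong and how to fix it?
Bug: INNER JOIN drops customers rows that have no matching purchases rows

Fix: Switch to LEFT JOIN to retain unmatched parent rows

Corrected query:
SELECT p.name, COUNT(c.id) FROM customers p LEFT JOIN purchases c ON c.customer_id = p.id GROUP BY p.name

Result:
name  | COUNT(c.id)
------+------------
Alice | 3          
Bob   | 0          
Carol | 3          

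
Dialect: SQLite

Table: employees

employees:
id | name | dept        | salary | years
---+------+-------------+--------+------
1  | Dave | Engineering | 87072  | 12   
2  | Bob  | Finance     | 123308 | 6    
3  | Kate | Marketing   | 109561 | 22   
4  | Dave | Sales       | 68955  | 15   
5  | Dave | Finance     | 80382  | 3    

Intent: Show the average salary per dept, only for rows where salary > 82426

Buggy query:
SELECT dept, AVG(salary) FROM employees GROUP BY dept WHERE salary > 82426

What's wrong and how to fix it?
Bug: WHERE cannot follow GROUP BY

Fix: Place WHERE between FROM and GROUP BY

Corrected query:
SELECT dept, AVG(salary) FROM employees WHERE salary > 82426 GROUP BY dept

Result:
dept        | AVG(salary)
------------+------------
Engineering | 87072      
Finance     | 123308     
Marketing   | 109561     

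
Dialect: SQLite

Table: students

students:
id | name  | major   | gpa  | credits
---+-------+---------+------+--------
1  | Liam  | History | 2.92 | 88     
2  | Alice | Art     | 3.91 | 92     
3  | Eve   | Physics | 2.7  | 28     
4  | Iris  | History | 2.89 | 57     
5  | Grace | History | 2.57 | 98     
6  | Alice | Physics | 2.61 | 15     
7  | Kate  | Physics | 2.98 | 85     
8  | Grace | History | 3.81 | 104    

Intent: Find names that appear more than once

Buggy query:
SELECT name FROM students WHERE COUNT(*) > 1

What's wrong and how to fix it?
Bug: COUNT(*) is an aggregate and cannot be used in WHERE

Fix: GROUP BY name, then filter groups with HAVING COUNT(*) > 1

Corrected query:
SELECT name FROM students GROUP BY name HAVING COUNT(*) > 1

Result:
name 
-----
Alice
Grace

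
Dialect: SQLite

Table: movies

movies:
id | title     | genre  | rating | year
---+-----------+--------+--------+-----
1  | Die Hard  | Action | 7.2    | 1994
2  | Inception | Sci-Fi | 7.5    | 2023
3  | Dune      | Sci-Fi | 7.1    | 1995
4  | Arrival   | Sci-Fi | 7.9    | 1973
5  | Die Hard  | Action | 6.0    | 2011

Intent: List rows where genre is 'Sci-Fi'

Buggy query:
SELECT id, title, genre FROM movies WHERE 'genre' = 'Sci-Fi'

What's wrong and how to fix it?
Bug: 'genre' in single quotes is a string literal, not the column; the comparison is literal-vs-literal and never true

Fix: Remove the quotes around the column name (or use double quotes for an identifier)

Corrected query:
SELECT id, title, genre FROM movies WHERE genre = 'Sci-Fi'

Result:
id | title     | genre 
---+-----------+-------
2  | Inception | Sci-Fi
3  | Dune      | Sci-Fi
4  | Arrival   | Sci-Fi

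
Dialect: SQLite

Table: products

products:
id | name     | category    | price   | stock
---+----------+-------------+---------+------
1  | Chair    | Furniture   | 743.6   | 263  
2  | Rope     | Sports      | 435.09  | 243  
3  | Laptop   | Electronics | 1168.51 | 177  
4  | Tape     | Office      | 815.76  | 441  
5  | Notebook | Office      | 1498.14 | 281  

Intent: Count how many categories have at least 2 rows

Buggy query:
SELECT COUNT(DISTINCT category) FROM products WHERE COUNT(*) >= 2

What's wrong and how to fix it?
Bug: COUNT(*) cannot appear in WHERE; the per-group count doesn't exist yet

Fix: Group first with HAVING COUNT(*) >= 2, then COUNT the resulting groups

Corrected query:
SELECT COUNT(*) FROM (SELECT category FROM products GROUP BY category HAVING COUNT(*) >= 2)

Result:
COUNT(*)
--------
1       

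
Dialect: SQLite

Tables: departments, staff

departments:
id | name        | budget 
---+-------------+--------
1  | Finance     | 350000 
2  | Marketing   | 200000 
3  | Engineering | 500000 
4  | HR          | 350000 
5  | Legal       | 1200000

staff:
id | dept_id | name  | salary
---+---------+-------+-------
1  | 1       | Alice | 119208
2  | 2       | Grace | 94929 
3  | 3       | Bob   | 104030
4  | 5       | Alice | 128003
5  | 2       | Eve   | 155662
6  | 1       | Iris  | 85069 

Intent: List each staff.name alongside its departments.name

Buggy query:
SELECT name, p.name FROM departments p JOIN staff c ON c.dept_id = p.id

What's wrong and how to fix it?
Bug: Both tables have a 'name' column; the unqualified reference is ambiguous

Fix: Qualify the column with its table alias (c.name)

Corrected query:
SELECT c.name, p.name FROM departments p JOIN staff c ON c.dept_id = p.id

Result:
name  | name       
------+------------
Alice | Finance    
Grace | Marketing  
Bob   | Engineering
Alice | Legal      
Eve   | Marketing  
Iris  | Finance    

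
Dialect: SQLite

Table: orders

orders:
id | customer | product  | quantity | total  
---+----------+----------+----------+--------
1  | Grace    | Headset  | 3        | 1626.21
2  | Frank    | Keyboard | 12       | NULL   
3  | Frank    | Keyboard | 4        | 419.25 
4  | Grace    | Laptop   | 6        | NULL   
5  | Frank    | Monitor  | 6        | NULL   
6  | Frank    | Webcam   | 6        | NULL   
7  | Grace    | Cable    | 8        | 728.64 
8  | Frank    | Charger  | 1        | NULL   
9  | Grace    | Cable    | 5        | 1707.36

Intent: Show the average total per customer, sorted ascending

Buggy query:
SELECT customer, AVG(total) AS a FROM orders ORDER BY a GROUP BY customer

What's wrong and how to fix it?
Bug: ORDER BY appears before GROUP BY; SQL clause order requires GROUP BY first

Fix: Move ORDER BY to the end, after GROUP BY

Corrected query:
SELECT customer, AVG(total) AS a FROM orders GROUP BY customer ORDER BY a

Result:
customer | a      
---------+--------
Frank    | 419.25 
Grace    | 1354.07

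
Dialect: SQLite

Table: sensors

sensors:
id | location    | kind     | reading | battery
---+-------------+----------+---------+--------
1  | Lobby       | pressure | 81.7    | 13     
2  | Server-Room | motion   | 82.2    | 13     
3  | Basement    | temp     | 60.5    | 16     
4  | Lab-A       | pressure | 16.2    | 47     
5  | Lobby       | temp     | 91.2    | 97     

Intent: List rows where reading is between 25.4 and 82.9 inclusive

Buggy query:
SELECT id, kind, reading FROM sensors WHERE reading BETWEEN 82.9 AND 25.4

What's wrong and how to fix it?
Bug: The bounds are reversed; BETWEEN a AND b requires a <= b to match anything

Fix: Write BETWEEN 25.4 AND 82.9

Corrected query:
SELECT id, kind, reading FROM sensors WHERE reading BETWEEN 25.4 AND 82.9

Result:
id | kind     | reading
---+----------+--------
1  | pressure | 81.7   
2  | motion   | 82.2   
3  | temp     | 60.5   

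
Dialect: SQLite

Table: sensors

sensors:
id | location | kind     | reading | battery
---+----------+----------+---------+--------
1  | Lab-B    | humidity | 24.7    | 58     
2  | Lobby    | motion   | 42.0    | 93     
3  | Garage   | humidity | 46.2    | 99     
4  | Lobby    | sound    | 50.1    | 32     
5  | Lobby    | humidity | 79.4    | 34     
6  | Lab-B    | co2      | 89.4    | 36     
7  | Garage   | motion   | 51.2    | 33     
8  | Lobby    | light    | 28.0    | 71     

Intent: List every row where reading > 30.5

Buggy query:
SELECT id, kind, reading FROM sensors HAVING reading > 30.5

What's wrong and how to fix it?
Bug: This is a non-aggregate query (no GROUP BY, no aggregates), so in SQLite the HAVING clause is invalid here; a row-level condition belongs in WHERE

Fix: Use WHERE for row-level filtering

Corrected query:
SELECT id, kind, reading FROM sensors WHERE reading > 30.5

Result:
id | kind     | reading
---+----------+--------
2  | motion   | 42     
3  | humidity | 46.2   
4  | sound    | 50.1   
5  | humidity | 79.4   
6  | co2      | 89.4   
7  | motion   | 51.2   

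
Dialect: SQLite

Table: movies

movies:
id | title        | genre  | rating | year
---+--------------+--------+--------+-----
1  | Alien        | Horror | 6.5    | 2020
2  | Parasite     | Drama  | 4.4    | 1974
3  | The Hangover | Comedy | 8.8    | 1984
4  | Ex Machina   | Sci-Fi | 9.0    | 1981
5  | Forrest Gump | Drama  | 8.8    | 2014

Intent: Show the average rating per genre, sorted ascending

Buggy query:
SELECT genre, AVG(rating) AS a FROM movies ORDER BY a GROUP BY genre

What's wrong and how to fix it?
Bug: GROUP BY must precede ORDER BY

Fix: Reorder: SELECT … FROM … GROUP BY … ORDER BY …

Corrected query:
SELECT genre, AVG(rating) AS a FROM movies GROUP BY genre ORDER BY a

Result:
genre  | a  
-------+----
Horror | 6.5
Drama  | 6.6
Comedy | 8.8
Sci-Fi | 9  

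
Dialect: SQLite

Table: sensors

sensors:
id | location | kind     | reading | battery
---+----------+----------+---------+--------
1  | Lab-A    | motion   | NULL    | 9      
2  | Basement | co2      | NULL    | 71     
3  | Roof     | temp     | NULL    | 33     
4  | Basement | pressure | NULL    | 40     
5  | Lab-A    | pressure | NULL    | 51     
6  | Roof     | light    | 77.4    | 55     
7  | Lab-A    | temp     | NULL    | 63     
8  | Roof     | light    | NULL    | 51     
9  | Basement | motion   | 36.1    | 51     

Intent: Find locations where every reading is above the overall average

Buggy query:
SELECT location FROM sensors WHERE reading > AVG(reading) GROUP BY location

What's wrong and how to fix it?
Bug: WHERE evaluates per row before aggregation, so AVG() is unavailable

Fix: Use a subquery for AVG and a HAVING MIN(...) filter so the condition holds for every row in the group

Corrected query:
SELECT location FROM sensors GROUP BY location HAVING MIN(reading) > (SELECT AVG(reading) FROM sensors)

Result:
location
--------
Roof    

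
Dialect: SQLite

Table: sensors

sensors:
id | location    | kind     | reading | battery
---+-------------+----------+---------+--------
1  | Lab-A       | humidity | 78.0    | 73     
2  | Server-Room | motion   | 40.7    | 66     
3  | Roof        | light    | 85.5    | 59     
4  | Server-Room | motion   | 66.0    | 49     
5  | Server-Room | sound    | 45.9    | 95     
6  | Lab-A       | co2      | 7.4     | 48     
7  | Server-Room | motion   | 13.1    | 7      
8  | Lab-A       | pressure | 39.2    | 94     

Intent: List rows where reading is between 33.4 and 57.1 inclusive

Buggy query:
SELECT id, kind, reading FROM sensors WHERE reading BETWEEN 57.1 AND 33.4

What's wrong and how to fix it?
Bug: The bounds are reversed; BETWEEN a AND b requires a <= b to match anything

Fix: Swap the bounds so the smaller value comes first

Corrected query:
SELECT id, kind, reading FROM sensors WHERE reading BETWEEN 33.4 AND 57.1

Result:
id | kind     | reading
---+----------+--------
2  | motion   | 40.7   
5  | sound    | 45.9   
8  | pressure | 39.2   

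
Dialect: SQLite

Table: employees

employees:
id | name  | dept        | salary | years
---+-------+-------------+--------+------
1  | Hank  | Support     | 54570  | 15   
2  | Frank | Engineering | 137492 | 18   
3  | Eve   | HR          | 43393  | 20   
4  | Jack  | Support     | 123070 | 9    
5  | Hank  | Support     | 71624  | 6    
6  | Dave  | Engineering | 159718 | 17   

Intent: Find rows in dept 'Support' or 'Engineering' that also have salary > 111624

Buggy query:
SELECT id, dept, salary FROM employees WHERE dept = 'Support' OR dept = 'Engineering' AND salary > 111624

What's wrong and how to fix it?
Bug: AND binds tighter than OR, so this parses as dept = 'Support' OR (dept = 'Engineering' AND salary > 111624)

Fix: Add parentheses around the OR so the AND applies to both alternatives

Corrected query:
SELECT id, dept, salary FROM employees WHERE (dept = 'Support' OR dept = 'Engineering') AND salary > 111624

Result:
id | dept        | salary
---+-------------+-------
2  | Engineering | 137492
4  | Support     | 123070
6  | Engineering | 159718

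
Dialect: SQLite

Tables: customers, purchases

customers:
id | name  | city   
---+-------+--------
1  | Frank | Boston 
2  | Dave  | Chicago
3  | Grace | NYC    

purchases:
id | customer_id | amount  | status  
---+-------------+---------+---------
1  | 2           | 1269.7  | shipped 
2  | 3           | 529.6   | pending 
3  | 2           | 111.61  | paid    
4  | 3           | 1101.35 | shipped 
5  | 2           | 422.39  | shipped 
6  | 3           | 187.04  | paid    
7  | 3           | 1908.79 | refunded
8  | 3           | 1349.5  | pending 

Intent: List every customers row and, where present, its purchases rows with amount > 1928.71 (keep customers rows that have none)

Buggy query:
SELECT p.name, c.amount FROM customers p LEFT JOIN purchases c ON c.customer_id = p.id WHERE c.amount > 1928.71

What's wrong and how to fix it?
Bug: Filtering c.amount in WHERE discards the NULL rows produced by LEFT JOIN, turning it into an inner join

Fix: Put 'c.amount > 1928.71' in the JOIN's ON clause instead of WHERE

Corrected query:
SELECT p.name, c.amount FROM customers p LEFT JOIN purchases c ON c.customer_id = p.id AND c.amount > 1928.71

Result:
name  | amount
------+-------
Frank | NULL  
Dave  | NULL  
Grace | NULL  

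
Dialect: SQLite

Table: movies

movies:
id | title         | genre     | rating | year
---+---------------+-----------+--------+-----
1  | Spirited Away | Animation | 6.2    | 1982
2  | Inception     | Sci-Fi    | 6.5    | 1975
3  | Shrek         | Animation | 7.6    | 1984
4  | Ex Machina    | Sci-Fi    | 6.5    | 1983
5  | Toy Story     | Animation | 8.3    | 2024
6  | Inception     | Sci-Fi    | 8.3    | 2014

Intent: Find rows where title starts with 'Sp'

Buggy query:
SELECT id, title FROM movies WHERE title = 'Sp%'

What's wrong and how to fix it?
Bug: '=' compares the literal string including the % character; pattern matching needs LIKE

Fix: Replace '=' with LIKE so 'Sp%' is treated as a pattern

Corrected query:
SELECT id, title FROM movies WHERE title LIKE 'Sp%'

Result:
id | title        
---+--------------
1  | Spirited Away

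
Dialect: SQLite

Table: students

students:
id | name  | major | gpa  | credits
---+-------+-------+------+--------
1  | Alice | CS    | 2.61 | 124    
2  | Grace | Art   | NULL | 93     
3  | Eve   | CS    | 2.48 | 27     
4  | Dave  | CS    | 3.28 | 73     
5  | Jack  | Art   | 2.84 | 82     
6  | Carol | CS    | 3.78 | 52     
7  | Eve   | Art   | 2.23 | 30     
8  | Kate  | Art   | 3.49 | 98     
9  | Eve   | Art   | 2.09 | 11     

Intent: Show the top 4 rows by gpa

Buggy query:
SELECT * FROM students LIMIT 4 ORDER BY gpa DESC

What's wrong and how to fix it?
Bug: ORDER BY cannot follow LIMIT; LIMIT is the final clause

Fix: Sort with ORDER BY, then apply LIMIT

Corrected query:
SELECT * FROM students ORDER BY gpa DESC LIMIT 4

Result:
id | name  | major | gpa  | credits
---+-------+-------+------+--------
6  | Carol | CS    | 3.78 | 52     
8  | Kate  | Art   | 3.49 | 98     
4  | Dave  | CS    | 3.28 | 73     
5  | Jack  | Art   | 2.84 | 82     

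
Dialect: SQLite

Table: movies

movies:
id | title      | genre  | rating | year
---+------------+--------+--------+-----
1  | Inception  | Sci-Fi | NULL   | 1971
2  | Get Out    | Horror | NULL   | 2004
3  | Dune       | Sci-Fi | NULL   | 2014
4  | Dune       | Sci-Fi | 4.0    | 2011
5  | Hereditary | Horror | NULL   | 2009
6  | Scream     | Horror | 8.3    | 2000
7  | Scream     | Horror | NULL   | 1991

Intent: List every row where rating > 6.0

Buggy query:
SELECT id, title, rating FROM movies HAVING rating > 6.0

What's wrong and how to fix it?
Bug: HAVING filters the output of aggregation, but this query has no GROUP BY and no aggregate functions, so SQLite rejects it (HAVING clause on a non-aggregate query); the condition here is per row

Fix: Replace HAVING with WHERE since the condition applies to individual rows

Corrected query:
SELECT id, title, rating FROM movies WHERE rating > 6.0

Result:
id | title  | rating
---+--------+-------
6  | Scream | 8.3   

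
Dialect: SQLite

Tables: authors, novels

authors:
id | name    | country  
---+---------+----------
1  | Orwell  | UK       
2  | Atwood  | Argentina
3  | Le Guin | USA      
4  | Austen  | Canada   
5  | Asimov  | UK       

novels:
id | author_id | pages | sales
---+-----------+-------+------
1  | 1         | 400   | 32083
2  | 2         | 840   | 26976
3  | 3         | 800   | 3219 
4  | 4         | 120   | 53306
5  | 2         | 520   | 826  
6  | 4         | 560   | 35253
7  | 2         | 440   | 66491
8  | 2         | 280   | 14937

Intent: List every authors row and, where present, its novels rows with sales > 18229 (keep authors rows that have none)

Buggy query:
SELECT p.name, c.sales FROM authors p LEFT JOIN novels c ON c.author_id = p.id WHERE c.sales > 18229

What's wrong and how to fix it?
Bug: Filtering c.sales in WHERE discards the NULL rows produced by LEFT JOIN, turning it into an inner join

Fix: Move the right-table condition into the ON clause so unmatched parents are kept

Corrected query:
SELECT p.name, c.sales FROM authors p LEFT JOIN novels c ON c.author_id = p.id AND c.sales > 18229

Result:
name    | sales
--------+------
Orwell  | 32083
Atwood  | 26976
Atwood  | 66491
Le Guin | NULL 
Austen  | 35253
Austen  | 53306
Asimov  | NULL 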